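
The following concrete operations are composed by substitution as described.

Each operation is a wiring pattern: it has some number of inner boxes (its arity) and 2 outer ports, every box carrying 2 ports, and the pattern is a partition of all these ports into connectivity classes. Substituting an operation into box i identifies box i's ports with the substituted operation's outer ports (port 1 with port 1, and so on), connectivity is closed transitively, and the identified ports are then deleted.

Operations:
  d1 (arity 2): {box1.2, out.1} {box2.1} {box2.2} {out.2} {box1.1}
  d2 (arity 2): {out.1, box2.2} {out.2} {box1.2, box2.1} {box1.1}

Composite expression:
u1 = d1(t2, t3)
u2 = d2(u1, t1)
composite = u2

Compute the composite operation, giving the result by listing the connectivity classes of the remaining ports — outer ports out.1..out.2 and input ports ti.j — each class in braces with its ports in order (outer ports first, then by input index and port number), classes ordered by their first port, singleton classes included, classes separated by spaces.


{out.1, t1.2} {out.2} {t1.1} {t2.1} {t2.2} {t3.1} {t3.2}

Treat the ports identified at d2 as solder joints: merge, then drop.
the subtree at d1 composes to {out.1, t2.2} {out.2} {t2.1} {t3.1} {t3.2} on (t2, t3); out.j = own outer ports
the subtree at d2 composes to {out.1, t1.2} {out.2} {t1.1} {t2.1} {t2.2} {t3.1} {t3.2} on (t2, t3, t1); out.j = own outer ports


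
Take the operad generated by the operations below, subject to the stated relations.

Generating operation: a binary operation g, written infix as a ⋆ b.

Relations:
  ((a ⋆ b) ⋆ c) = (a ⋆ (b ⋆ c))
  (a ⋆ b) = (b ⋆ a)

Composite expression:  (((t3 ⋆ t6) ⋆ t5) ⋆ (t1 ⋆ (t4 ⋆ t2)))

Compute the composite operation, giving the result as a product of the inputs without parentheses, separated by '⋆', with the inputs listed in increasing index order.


t1 ⋆ t2 ⋆ t3 ⋆ t4 ⋆ t5 ⋆ t6

Any arrangement under g is one operation, so sort the t-inputs.
(t3 ⋆ t6) unparenthesizes to t3 ⋆ t6
((t3 ⋆ t6) ⋆ t5) unparenthesizes to t3 ⋆ t6 ⋆ t5
(t4 ⋆ t2) unparenthesizes to t4 ⋆ t2
(t1 ⋆ (t4 ⋆ t2)) unparenthesizes to t1 ⋆ t4 ⋆ t2
(((t3 ⋆ t6) ⋆ t5) ⋆ (t1 ⋆ (t4 ⋆ t2))) unparenthesizes to t3 ⋆ t6 ⋆ t5 ⋆ t1 ⋆ t4 ⋆ t2
reordering the factors by index: t1 ⋆ t2 ⋆ t3 ⋆ t4 ⋆ t5 ⋆ t6


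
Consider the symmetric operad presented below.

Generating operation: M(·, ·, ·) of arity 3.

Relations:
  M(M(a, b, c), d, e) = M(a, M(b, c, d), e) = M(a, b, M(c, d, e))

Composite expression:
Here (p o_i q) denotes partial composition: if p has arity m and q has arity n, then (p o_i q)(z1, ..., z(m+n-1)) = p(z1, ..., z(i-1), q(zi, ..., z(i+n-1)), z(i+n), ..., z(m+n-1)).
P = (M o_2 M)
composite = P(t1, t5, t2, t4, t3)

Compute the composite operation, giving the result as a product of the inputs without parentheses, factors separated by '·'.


t1 · t5 · t2 · t4 · t3

Under associativity of M, the answer is the t's in reading order.
M(t5, t2, t4) spells out as t5 · t2 · t4
M(t1, M(t5, t2, t4), t3) spells out as t1 · t5 · t2 · t4 · t3


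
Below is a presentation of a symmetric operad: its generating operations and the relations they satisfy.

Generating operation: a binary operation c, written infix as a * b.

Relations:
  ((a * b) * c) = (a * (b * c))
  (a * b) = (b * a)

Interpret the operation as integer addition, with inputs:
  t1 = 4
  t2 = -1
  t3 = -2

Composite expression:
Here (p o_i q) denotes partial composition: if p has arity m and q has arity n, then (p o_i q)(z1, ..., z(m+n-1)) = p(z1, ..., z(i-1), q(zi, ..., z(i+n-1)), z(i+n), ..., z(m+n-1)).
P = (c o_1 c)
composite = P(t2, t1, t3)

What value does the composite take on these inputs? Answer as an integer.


(t2 * t1) = 3
((t2 * t1) * t3) = 1

1


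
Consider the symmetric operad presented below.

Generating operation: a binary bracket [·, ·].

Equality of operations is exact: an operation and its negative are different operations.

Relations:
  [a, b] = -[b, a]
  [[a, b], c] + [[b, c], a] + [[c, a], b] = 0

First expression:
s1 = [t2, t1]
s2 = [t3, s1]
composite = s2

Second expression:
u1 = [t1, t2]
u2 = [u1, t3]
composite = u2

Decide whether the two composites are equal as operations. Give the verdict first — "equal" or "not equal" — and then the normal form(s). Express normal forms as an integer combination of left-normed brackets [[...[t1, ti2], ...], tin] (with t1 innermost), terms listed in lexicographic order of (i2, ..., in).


equal; the common form is [[t1, t2], t3]

Normal form of the first expression: [[t1, t2], t3]
Normal form of the second expression: [[t1, t2], t3]
The forms coincide; equal.


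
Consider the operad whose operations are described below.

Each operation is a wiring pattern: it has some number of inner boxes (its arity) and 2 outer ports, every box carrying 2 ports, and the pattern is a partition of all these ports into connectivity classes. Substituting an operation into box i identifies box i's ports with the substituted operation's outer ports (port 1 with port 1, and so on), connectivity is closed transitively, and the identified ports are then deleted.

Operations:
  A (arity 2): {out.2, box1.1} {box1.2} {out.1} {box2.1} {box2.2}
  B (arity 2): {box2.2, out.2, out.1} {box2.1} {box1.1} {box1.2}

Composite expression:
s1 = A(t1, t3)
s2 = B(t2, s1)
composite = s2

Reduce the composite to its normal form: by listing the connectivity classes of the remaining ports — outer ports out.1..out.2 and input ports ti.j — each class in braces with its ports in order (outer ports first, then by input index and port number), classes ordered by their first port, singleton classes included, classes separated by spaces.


{out.1, out.2, t1.1} {t1.2} {t2.1} {t2.2} {t3.1} {t3.2}

Substituting into B glues patterns; closure does the rest.
A over (t1, t3) gives {out.1} {out.2, t1.1} {t1.2} {t3.1} {t3.2}, out.j being that stage's outer ports
B over (t2, t1, t3) gives {out.1, out.2, t1.1} {t1.2} {t2.1} {t2.2} {t3.1} {t3.2}, out.j being that stage's outer ports


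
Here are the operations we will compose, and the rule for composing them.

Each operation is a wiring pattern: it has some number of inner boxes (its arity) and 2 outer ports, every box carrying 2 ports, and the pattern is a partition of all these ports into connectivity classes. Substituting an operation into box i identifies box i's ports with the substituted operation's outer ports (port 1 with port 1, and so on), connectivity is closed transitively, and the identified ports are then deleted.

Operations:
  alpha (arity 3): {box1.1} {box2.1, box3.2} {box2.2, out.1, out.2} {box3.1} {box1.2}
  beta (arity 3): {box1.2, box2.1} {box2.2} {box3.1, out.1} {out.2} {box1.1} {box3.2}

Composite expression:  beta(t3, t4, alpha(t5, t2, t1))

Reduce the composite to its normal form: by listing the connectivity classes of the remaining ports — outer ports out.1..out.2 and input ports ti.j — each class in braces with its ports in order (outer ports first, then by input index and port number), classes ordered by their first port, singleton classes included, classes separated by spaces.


{out.1, t2.2} {out.2} {t1.1} {t1.2, t2.1} {t3.1} {t3.2, t4.1} {t4.2} {t5.1} {t5.2}

Reachability decides: close wires over beta-identified ports.
stage alpha: inputs (t5, t2, t1), connectivity {out.1, out.2, t2.2} {t1.1} {t1.2, t2.1} {t5.1} {t5.2}, out.j its boundary
stage beta: inputs (t3, t4, t5, t2, t1), connectivity {out.1, t2.2} {out.2} {t1.1} {t1.2, t2.1} {t3.1} {t3.2, t4.1} {t4.2} {t5.1} {t5.2}, out.j its boundary


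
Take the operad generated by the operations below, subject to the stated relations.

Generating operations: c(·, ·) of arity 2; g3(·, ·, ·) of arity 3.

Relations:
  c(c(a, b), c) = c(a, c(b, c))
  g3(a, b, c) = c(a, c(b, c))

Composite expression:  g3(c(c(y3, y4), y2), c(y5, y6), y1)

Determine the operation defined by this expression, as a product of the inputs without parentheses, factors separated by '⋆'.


y3 ⋆ y4 ⋆ y2 ⋆ y5 ⋆ y6 ⋆ y1

Key point: g3 is associative — brackets drop, the y-order remains.
c(y3, y4) flattens to y3 ⋆ y4
c(c(y3, y4), y2) flattens to y3 ⋆ y4 ⋆ y2
c(y5, y6) flattens to y5 ⋆ y6
g3(c(c(y3, y4), y2), c(y5, y6), y1) flattens to y3 ⋆ y4 ⋆ y2 ⋆ y5 ⋆ y6 ⋆ y1


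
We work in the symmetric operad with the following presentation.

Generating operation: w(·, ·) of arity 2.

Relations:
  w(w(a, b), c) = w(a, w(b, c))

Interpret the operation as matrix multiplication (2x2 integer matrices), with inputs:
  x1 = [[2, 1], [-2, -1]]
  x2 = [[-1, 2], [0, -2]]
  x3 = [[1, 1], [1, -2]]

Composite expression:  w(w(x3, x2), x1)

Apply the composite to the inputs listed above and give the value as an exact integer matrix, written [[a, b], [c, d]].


[[-2, -1], [-14, -7]]

w(x3, x2) = [[-1, 0], [-1, 6]]
w(w(x3, x2), x1) = [[-2, -1], [-14, -7]]


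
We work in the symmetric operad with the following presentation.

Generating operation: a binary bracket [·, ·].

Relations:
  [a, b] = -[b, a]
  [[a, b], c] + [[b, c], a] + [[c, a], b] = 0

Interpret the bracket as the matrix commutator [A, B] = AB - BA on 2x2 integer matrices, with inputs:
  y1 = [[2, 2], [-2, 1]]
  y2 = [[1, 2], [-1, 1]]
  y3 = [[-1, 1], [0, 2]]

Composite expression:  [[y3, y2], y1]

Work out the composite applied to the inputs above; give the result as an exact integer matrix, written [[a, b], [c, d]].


[[18, 2], [-7, -18]]


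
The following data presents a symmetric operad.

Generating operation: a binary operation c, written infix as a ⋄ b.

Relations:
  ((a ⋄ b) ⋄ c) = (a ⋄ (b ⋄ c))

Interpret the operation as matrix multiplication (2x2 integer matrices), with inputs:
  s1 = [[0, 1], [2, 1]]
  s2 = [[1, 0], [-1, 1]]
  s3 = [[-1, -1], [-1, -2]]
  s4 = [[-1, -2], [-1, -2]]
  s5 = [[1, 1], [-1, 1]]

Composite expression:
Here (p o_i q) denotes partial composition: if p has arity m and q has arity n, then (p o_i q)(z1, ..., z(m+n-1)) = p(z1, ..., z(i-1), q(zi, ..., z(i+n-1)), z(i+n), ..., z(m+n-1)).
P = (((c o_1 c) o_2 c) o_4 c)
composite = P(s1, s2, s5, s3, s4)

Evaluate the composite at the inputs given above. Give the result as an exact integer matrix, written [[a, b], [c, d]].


[[-4, -8], [6, 12]]

(s2 ⋄ s5) = [[1, 1], [-2, 0]]
(s1 ⋄ (s2 ⋄ s5)) = [[-2, 0], [0, 2]]
(s3 ⋄ s4) = [[2, 4], [3, 6]]
((s1 ⋄ (s2 ⋄ s5)) ⋄ (s3 ⋄ s4)) = [[-4, -8], [6, 12]]


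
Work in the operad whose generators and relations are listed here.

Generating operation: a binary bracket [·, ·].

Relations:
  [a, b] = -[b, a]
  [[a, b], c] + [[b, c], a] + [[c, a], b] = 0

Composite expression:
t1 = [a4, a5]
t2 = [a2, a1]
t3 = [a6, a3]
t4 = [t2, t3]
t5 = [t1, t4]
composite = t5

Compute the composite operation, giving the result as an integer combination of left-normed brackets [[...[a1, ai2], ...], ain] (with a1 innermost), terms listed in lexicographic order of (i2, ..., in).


In the tensor algebra, words opening a1 carry the a1-anchored form.
Composite bracket: [[a4, a5], [[a2, a1], [a6, a3]]]
The bracket unfolds into 32 signed words via [a, b] = ab - ba (2^5 = 32).
Only words starting with a1 matter:
  the word a1a2a3a6a4a5 carries sign -1 and contributes -[[[[[a1, a2], a3], a6], a4], a5]
  the word a1a2a3a6a5a4 carries sign +1 and contributes +[[[[[a1, a2], a3], a6], a5], a4]
  the word a1a2a6a3a4a5 carries sign +1 and contributes +[[[[[a1, a2], a6], a3], a4], a5]
  the word a1a2a6a3a5a4 carries sign -1 and contributes -[[[[[a1, a2], a6], a3], a5], a4]

-[[[[[a1, a2], a3], a6], a4], a5] + [[[[[a1, a2], a3], a6], a5], a4] + [[[[[a1, a2], a6], a3], a4], a5] - [[[[[a1, a2], a6], a3], a5], a4]


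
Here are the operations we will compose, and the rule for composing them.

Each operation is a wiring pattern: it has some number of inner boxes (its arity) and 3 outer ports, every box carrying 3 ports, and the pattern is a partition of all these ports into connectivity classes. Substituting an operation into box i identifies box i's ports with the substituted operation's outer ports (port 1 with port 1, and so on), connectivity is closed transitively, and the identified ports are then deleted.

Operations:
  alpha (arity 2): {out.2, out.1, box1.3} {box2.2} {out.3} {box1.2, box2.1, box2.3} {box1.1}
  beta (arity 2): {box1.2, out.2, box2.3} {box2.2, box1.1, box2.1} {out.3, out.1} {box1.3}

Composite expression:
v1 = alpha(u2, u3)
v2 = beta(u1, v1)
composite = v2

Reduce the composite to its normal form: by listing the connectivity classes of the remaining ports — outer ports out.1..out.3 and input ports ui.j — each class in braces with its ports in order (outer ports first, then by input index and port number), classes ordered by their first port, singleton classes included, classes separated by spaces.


Substituting into beta glues patterns; closure does the rest.
stage alpha: inputs (u2, u3), connectivity {out.1, out.2, u2.3} {out.3} {u2.1} {u2.2, u3.1, u3.3} {u3.2}, out.j its boundary
stage beta: inputs (u1, u2, u3), connectivity {out.1, out.3} {out.2, u1.2} {u1.1, u2.3} {u1.3} {u2.1} {u2.2, u3.1, u3.3} {u3.2}, out.j its boundary

{out.1, out.3} {out.2, u1.2} {u1.1, u2.3} {u1.3} {u2.1} {u2.2, u3.1, u3.3} {u3.2}


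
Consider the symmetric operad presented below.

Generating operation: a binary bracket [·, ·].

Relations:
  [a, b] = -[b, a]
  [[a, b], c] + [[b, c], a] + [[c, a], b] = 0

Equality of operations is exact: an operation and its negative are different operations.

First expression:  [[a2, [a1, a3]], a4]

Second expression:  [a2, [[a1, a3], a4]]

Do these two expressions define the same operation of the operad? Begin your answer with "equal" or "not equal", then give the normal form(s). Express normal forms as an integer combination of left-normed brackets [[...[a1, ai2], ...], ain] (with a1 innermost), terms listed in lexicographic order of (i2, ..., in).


Reducing the first expression gives -[[[a1, a3], a2], a4]
Reducing the second expression gives -[[[a1, a3], a4], a2]
The forms do not match — not equal.

not equal; the first gives -[[[a1, a3], a2], a4] and the second -[[[a1, a3], a4], a2]


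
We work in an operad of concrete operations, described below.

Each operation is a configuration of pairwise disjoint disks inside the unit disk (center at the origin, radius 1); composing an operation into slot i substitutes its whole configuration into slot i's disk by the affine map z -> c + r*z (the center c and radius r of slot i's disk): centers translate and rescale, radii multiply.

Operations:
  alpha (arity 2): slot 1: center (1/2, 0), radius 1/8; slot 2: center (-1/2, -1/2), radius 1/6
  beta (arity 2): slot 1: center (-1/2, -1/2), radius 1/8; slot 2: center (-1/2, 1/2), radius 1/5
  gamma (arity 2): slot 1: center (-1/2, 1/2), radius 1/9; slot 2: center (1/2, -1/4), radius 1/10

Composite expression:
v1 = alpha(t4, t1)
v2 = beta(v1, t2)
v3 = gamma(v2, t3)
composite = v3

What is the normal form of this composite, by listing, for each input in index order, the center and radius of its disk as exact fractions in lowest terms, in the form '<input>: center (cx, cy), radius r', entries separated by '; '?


t1: center (-9/16, 7/16), radius 1/432; t2: center (-5/9, 5/9), radius 1/45; t3: center (1/2, -1/4), radius 1/10; t4: center (-79/144, 4/9), radius 1/576

Each t-disk chains the slot maps above it in gamma; radii multiply.
t4: after 3 affine steps, its disk has center (-79/144, 4/9), radius 1/576
t1: after 3 affine steps, its disk has center (-9/16, 7/16), radius 1/432
t2: after 2 affine steps, its disk has center (-5/9, 5/9), radius 1/45
t3: after 1 affine step, its disk has center (1/2, -1/4), radius 1/10


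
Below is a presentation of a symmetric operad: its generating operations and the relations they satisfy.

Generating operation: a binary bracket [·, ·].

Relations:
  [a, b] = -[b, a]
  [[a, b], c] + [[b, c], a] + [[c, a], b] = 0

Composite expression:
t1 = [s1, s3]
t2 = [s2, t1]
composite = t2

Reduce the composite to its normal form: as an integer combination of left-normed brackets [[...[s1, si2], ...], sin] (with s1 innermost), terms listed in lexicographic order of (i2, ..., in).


-[[s1, s3], s2]

A multilinear Lie element is pinned by s1-initial words (s1 innermost).
Composite bracket: [s2, [s1, s3]]
Expanding via [a, b] = ab - ba: 4 signed words (2^2 = 4).
Coefficients come from the s1-initial words:
  sign of s1s3s2 is -1, so it contributes -[[s1, s3], s2]


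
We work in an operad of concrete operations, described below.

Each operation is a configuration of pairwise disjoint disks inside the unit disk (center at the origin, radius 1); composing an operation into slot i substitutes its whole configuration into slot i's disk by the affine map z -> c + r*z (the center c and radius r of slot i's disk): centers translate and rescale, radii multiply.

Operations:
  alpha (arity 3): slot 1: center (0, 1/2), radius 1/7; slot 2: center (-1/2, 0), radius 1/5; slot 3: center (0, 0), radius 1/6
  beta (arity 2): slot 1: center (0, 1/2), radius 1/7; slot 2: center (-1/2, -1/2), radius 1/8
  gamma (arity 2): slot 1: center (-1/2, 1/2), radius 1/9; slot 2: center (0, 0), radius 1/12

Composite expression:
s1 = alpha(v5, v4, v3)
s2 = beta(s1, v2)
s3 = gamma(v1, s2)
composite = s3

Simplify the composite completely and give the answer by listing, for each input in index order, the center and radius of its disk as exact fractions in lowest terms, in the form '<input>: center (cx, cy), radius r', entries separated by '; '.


Follow each v-input down from gamma: c' goes to c + r*c', radius to r*r'.
input v1: composing its 1 substitution step yields center (-1/2, 1/2), radius 1/9
input v5: composing its 3 substitution steps yields center (0, 1/21), radius 1/588
input v4: composing its 3 substitution steps yields center (-1/168, 1/24), radius 1/420
input v3: composing its 3 substitution steps yields center (0, 1/24), radius 1/504
input v2: composing its 2 substitution steps yields center (-1/24, -1/24), radius 1/96

v1: center (-1/2, 1/2), radius 1/9; v2: center (-1/24, -1/24), radius 1/96; v3: center (0, 1/24), radius 1/504; v4: center (-1/168, 1/24), radius 1/420; v5: center (0, 1/21), radius 1/588


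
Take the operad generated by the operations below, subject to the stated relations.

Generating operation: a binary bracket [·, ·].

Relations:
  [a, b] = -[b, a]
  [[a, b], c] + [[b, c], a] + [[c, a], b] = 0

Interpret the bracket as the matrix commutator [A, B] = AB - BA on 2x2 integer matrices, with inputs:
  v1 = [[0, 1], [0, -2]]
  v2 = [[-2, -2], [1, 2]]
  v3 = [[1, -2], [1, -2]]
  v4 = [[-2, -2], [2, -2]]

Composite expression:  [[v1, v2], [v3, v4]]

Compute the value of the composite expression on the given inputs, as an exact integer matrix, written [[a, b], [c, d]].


[[-12, -12], [20, 12]]


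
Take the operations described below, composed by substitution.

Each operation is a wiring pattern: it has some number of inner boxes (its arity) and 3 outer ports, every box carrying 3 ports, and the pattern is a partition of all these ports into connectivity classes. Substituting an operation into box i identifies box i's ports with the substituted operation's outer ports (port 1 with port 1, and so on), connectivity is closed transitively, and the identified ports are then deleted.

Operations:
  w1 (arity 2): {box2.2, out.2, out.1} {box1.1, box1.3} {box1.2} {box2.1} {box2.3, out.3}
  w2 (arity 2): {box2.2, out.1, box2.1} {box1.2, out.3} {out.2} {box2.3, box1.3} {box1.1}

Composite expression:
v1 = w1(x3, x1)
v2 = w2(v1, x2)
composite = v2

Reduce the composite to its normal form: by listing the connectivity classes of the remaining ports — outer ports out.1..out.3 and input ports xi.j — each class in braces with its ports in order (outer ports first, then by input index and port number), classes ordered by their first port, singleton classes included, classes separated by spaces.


{out.1, x2.1, x2.2} {out.2} {out.3, x1.2} {x1.1} {x1.3, x2.3} {x3.1, x3.3} {x3.2}


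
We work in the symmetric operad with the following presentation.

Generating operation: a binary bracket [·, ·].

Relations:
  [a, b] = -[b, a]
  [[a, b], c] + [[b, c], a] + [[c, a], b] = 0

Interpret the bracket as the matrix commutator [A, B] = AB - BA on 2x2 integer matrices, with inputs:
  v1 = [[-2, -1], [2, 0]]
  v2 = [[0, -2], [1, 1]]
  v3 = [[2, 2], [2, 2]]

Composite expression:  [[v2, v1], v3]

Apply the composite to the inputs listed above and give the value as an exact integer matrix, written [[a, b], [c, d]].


[[-6, -12], [12, 6]]

[v2, v1] = [[-3, -3], [0, 3]]
[[v2, v1], v3] = [[-6, -12], [12, 6]]


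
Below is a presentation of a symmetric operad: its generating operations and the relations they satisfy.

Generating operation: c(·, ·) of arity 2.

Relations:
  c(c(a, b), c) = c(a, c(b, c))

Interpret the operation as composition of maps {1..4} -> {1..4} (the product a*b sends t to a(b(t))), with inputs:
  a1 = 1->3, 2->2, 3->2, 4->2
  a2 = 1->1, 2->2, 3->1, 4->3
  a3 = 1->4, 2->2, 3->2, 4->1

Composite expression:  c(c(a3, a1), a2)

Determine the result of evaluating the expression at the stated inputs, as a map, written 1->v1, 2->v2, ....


c(a3, a1) = 1->2, 2->2, 3->2, 4->2
c(c(a3, a1), a2) = 1->2, 2->2, 3->2, 4->2

1->2, 2->2, 3->2, 4->2


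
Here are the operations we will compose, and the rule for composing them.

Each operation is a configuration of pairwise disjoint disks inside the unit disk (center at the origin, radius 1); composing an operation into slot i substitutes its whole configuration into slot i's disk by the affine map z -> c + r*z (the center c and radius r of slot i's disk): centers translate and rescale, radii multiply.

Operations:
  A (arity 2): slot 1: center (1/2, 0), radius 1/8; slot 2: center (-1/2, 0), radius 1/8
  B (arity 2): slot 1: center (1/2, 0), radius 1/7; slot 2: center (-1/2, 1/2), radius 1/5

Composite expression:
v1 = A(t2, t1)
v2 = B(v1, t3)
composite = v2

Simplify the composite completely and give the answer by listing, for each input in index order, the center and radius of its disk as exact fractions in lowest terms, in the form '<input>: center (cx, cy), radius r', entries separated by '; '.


Each t-disk chains the slot maps above it in B; radii multiply.
input t2: composing its 2 substitution steps yields center (4/7, 0), radius 1/56
input t1: composing its 2 substitution steps yields center (3/7, 0), radius 1/56
input t3: composing its 1 substitution step yields center (-1/2, 1/2), radius 1/5

t1: center (3/7, 0), radius 1/56; t2: center (4/7, 0), radius 1/56; t3: center (-1/2, 1/2), radius 1/5


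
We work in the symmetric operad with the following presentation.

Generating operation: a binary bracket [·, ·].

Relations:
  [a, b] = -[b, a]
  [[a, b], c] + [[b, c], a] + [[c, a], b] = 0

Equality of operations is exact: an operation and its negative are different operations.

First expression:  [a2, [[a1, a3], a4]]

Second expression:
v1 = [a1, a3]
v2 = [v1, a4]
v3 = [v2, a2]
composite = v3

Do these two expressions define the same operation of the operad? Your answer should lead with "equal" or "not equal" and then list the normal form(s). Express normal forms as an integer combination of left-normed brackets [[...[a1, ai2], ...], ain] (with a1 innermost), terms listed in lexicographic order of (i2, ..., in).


not equal; first: -[[[a1, a3], a4], a2]; second: [[[a1, a3], a4], a2]

Normal form of the first expression: -[[[a1, a3], a4], a2]
Normal form of the second expression: [[[a1, a3], a4], a2]
The normal forms differ: not equal.


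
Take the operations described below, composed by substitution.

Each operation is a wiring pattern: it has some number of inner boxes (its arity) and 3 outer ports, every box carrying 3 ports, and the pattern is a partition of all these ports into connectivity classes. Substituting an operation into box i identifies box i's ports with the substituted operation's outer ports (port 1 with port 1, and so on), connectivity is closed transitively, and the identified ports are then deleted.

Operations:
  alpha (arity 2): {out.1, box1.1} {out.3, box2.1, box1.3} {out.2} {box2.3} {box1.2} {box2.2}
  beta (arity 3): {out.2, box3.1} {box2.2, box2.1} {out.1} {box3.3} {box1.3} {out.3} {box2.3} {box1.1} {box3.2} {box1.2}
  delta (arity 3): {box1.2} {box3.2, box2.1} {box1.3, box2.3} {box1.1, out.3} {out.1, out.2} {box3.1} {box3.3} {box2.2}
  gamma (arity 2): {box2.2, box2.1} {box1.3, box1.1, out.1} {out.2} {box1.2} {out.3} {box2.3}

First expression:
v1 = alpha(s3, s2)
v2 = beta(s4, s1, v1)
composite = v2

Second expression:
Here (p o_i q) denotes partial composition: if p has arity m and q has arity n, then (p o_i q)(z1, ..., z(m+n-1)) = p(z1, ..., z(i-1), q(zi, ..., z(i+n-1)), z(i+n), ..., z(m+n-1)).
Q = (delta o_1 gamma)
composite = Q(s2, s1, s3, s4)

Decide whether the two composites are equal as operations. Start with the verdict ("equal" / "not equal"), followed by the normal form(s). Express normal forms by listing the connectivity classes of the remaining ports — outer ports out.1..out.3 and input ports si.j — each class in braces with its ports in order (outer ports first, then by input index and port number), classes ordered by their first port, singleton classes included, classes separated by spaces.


not equal — first {out.1} {out.2, s3.1} {out.3} {s1.1, s1.2} {s1.3} {s2.1, s3.3} {s2.2} {s2.3} {s3.2} {s4.1} {s4.2} {s4.3}, second {out.1, out.2} {out.3, s2.1, s2.3} {s1.1, s1.2} {s1.3} {s2.2} {s3.1, s4.2} {s3.2} {s3.3} {s4.1} {s4.3}


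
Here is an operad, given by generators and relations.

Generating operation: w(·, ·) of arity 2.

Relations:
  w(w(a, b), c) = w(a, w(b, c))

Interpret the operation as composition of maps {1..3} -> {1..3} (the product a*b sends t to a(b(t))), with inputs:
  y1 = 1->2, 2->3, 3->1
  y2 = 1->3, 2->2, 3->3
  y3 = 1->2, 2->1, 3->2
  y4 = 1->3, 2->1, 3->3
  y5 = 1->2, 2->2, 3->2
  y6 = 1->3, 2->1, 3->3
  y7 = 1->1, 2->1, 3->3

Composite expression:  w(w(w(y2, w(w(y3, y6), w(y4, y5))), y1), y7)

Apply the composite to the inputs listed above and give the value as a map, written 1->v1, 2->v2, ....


w(y3, y6) = 1->2, 2->2, 3->2
w(y4, y5) = 1->1, 2->1, 3->1
w(w(y3, y6), w(y4, y5)) = 1->2, 2->2, 3->2
w(y2, w(w(y3, y6), w(y4, y5))) = 1->2, 2->2, 3->2
w(w(y2, w(w(y3, y6), w(y4, y5))), y1) = 1->2, 2->2, 3->2
w(w(w(y2, w(w(y3, y6), w(y4, y5))), y1), y7) = 1->2, 2->2, 3->2

1->2, 2->2, 3->2


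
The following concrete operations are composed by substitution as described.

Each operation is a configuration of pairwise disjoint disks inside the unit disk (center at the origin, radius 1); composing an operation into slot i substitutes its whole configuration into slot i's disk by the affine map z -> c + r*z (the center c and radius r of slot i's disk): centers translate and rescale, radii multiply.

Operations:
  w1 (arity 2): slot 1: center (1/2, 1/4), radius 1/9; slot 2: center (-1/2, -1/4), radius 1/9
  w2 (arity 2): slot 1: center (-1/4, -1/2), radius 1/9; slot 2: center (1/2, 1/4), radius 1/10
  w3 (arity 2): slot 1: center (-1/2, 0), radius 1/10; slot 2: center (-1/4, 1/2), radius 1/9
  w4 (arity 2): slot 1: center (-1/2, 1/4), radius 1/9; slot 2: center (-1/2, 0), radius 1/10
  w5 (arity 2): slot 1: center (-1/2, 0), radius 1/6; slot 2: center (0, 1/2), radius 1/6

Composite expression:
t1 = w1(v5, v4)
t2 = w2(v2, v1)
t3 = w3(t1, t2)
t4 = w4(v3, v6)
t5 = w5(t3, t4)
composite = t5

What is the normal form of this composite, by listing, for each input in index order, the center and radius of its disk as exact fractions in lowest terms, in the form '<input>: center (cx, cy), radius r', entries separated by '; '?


v1: center (-115/216, 19/216), radius 1/540; v2: center (-59/108, 2/27), radius 1/486; v3: center (-1/12, 13/24), radius 1/54; v4: center (-71/120, -1/240), radius 1/540; v5: center (-23/40, 1/240), radius 1/540; v6: center (-1/12, 1/2), radius 1/60

Follow each v-input down from w5: c' goes to c + r*c', radius to r*r'.
v5: after 3 affine steps, its disk has center (-23/40, 1/240), radius 1/540
v4: after 3 affine steps, its disk has center (-71/120, -1/240), radius 1/540
v2: after 3 affine steps, its disk has center (-59/108, 2/27), radius 1/486
v1: after 3 affine steps, its disk has center (-115/216, 19/216), radius 1/540
v3: after 2 affine steps, its disk has center (-1/12, 13/24), radius 1/54
v6: after 2 affine steps, its disk has center (-1/12, 1/2), radius 1/60


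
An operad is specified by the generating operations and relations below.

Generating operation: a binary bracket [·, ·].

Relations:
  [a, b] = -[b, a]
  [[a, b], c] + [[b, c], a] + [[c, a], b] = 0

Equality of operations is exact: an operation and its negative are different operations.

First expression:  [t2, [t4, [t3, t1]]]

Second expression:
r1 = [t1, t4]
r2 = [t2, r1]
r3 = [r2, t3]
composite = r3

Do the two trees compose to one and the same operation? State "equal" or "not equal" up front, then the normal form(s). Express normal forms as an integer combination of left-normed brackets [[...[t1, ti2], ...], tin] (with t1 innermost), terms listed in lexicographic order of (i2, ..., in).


not equal: they reduce to -[[[t1, t3], t4], t2] and -[[[t1, t4], t2], t3]

Normal form of the first expression: -[[[t1, t3], t4], t2]
Normal form of the second expression: -[[[t1, t4], t2], t3]
The forms do not match — not equal.


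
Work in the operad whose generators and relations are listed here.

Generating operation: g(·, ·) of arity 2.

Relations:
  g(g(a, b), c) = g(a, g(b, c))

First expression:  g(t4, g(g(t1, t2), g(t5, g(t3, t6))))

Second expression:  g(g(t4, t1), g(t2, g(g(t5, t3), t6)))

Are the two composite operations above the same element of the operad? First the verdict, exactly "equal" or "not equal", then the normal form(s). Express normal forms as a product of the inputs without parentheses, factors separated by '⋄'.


The first expression, normalized: t4 ⋄ t1 ⋄ t2 ⋄ t5 ⋄ t3 ⋄ t6
The second expression, normalized: t4 ⋄ t1 ⋄ t2 ⋄ t5 ⋄ t3 ⋄ t6
One common form — equal.

equal — both sides give t4 ⋄ t1 ⋄ t2 ⋄ t5 ⋄ t3 ⋄ t6


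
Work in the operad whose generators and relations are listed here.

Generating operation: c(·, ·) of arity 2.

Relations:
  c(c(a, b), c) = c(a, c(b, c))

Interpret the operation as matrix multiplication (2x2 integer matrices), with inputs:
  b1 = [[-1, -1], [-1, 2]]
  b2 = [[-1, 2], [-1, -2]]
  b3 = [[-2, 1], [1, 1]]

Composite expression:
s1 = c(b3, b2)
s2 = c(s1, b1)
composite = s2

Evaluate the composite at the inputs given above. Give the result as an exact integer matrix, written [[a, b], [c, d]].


[[5, -13], [2, 2]]

c(b3, b2) = [[1, -6], [-2, 0]]
c(c(b3, b2), b1) = [[5, -13], [2, 2]]


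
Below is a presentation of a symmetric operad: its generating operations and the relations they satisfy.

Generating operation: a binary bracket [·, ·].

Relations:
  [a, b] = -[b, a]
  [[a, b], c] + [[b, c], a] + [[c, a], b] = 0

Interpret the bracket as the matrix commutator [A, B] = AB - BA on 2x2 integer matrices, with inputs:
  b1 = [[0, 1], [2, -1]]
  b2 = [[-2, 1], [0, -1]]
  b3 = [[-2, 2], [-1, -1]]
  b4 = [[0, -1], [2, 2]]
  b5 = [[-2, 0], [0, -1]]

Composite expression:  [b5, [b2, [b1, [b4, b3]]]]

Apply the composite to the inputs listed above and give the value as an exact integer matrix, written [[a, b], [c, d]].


[[0, 13], [-8, 0]]


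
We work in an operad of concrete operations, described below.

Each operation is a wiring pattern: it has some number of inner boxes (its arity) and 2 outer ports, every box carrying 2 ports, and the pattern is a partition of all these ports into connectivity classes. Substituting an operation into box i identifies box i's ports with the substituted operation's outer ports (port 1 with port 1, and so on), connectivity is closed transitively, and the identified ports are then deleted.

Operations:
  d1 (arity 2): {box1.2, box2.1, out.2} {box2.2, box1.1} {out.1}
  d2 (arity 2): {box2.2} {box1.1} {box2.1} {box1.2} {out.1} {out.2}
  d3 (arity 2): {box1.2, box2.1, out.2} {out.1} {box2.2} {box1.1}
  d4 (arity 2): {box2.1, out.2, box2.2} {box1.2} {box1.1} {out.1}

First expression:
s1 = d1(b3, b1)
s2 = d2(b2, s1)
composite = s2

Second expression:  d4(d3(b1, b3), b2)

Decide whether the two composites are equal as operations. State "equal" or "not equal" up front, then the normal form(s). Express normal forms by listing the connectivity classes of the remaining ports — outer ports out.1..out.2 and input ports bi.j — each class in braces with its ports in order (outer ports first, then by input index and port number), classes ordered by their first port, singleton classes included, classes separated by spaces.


not equal; first: {out.1} {out.2} {b1.1, b3.2} {b1.2, b3.1} {b2.1} {b2.2}; second: {out.1} {out.2, b2.1, b2.2} {b1.1} {b1.2, b3.1} {b3.2}

The first composite normalizes to {out.1} {out.2} {b1.1, b3.2} {b1.2, b3.1} {b2.1} {b2.2}
The second composite normalizes to {out.1} {out.2, b2.1, b2.2} {b1.1} {b1.2, b3.1} {b3.2}
Different reductions; not equal.


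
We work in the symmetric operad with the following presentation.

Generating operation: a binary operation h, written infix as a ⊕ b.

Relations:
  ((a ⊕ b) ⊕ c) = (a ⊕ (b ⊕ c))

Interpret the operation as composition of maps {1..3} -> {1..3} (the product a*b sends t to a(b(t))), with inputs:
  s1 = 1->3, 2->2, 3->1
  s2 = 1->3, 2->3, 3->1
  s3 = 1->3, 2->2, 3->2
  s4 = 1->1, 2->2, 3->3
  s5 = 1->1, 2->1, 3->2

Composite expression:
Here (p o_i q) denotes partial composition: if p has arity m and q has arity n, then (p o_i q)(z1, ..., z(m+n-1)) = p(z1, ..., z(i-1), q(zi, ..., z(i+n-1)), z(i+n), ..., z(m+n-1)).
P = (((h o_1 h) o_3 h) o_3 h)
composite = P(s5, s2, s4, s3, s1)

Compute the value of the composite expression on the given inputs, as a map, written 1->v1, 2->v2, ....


1->2, 2->2, 3->1

(s5 ⊕ s2) = 1->2, 2->2, 3->1
(s4 ⊕ s3) = 1->3, 2->2, 3->2
((s4 ⊕ s3) ⊕ s1) = 1->2, 2->2, 3->3
((s5 ⊕ s2) ⊕ ((s4 ⊕ s3) ⊕ s1)) = 1->2, 2->2, 3->1


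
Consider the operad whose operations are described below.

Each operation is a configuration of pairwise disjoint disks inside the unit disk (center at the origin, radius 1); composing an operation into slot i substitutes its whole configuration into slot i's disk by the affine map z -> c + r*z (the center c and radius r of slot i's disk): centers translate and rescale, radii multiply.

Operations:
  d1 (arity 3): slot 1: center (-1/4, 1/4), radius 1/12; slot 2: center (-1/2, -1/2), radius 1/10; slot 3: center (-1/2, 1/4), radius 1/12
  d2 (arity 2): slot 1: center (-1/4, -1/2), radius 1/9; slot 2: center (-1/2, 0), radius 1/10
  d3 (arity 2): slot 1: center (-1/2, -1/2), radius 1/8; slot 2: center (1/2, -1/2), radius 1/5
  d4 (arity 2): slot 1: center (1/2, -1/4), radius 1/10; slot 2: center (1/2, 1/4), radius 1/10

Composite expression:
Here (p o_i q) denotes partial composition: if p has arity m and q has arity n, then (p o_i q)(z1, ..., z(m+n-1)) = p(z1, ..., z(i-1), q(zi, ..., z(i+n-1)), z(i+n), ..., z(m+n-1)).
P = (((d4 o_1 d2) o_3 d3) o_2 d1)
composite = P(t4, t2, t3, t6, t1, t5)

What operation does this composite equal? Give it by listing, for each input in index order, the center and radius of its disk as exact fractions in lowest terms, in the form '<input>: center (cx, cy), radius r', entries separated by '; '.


t1: center (9/20, 1/5), radius 1/80; t2: center (179/400, -99/400), radius 1/1200; t3: center (89/200, -51/200), radius 1/1000; t4: center (19/40, -3/10), radius 1/90; t5: center (11/20, 1/5), radius 1/50; t6: center (89/200, -99/400), radius 1/1200


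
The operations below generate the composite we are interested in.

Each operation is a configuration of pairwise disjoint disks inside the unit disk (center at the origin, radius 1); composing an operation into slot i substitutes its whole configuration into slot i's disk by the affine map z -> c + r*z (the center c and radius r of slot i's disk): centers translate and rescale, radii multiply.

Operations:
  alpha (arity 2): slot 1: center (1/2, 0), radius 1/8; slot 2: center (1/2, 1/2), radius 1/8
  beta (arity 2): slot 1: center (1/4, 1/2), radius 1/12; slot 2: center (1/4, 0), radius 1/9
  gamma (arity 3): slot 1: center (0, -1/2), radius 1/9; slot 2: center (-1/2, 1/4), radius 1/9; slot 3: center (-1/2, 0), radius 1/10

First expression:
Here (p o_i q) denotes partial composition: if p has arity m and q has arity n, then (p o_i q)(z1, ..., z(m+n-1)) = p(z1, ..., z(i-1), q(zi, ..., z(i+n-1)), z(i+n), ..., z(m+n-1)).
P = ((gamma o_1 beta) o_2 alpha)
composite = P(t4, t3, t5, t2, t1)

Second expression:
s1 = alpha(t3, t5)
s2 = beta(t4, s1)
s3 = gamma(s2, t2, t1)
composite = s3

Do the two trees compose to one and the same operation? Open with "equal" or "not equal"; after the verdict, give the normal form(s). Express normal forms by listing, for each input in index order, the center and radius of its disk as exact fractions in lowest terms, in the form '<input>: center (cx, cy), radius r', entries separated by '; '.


equal; both compose to t1: center (-1/2, 0), radius 1/10; t2: center (-1/2, 1/4), radius 1/9; t3: center (11/324, -1/2), radius 1/648; t4: center (1/36, -4/9), radius 1/108; t5: center (11/324, -40/81), radius 1/648

The first composite normalizes to t1: center (-1/2, 0), radius 1/10; t2: center (-1/2, 1/4), radius 1/9; t3: center (11/324, -1/2), radius 1/648; t4: center (1/36, -4/9), radius 1/108; t5: center (11/324, -40/81), radius 1/648
The second composite normalizes to t1: center (-1/2, 0), radius 1/10; t2: center (-1/2, 1/4), radius 1/9; t3: center (11/324, -1/2), radius 1/648; t4: center (1/36, -4/9), radius 1/108; t5: center (11/324, -40/81), radius 1/648
The normal forms match — equal.


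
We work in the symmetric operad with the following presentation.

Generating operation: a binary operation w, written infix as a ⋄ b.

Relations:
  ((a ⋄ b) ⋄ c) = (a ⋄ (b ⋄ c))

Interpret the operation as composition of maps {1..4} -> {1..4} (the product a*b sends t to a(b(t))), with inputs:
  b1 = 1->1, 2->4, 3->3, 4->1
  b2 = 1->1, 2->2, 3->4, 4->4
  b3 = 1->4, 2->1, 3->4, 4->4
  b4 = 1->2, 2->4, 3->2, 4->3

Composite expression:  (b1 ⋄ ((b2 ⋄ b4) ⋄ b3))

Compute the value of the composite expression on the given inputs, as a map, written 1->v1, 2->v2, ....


1->1, 2->4, 3->1, 4->1


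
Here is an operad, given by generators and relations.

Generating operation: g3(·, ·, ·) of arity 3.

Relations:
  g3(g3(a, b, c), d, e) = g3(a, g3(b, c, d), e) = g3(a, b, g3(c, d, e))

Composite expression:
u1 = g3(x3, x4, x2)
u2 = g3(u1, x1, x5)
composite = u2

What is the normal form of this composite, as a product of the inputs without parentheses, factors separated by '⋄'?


x3 ⋄ x4 ⋄ x2 ⋄ x1 ⋄ x5

Every regrouping of g3 is equal, so read the x-inputs in written order.
g3(x3, x4, x2) collapses to x3 ⋄ x4 ⋄ x2
g3(g3(x3, x4, x2), x1, x5) collapses to x3 ⋄ x4 ⋄ x2 ⋄ x1 ⋄ x5


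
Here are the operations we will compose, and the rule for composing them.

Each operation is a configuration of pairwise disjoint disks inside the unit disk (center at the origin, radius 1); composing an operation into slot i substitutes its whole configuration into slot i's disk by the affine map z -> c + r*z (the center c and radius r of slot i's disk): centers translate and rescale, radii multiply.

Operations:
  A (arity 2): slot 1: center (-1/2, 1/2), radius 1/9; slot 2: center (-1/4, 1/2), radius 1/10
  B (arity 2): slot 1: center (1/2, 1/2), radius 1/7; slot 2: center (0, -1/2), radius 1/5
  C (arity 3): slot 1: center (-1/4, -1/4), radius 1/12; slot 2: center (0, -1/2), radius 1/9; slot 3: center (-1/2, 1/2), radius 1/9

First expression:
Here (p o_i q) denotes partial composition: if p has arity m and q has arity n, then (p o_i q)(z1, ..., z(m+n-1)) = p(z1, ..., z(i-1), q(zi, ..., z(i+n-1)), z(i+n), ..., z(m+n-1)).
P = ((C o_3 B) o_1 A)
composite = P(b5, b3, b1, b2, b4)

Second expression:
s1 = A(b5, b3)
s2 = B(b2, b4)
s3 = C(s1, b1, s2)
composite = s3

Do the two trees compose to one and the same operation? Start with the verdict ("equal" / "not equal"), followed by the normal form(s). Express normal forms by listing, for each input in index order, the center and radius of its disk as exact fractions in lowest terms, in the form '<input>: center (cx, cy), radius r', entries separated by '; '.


equal — both sides give b1: center (0, -1/2), radius 1/9; b2: center (-4/9, 5/9), radius 1/63; b3: center (-13/48, -5/24), radius 1/120; b4: center (-1/2, 4/9), radius 1/45; b5: center (-7/24, -5/24), radius 1/108

Reducing the first expression gives b1: center (0, -1/2), radius 1/9; b2: center (-4/9, 5/9), radius 1/63; b3: center (-13/48, -5/24), radius 1/120; b4: center (-1/2, 4/9), radius 1/45; b5: center (-7/24, -5/24), radius 1/108
Reducing the second expression gives b1: center (0, -1/2), radius 1/9; b2: center (-4/9, 5/9), radius 1/63; b3: center (-13/48, -5/24), radius 1/120; b4: center (-1/2, 4/9), radius 1/45; b5: center (-7/24, -5/24), radius 1/108
Identical normal forms: equal.
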